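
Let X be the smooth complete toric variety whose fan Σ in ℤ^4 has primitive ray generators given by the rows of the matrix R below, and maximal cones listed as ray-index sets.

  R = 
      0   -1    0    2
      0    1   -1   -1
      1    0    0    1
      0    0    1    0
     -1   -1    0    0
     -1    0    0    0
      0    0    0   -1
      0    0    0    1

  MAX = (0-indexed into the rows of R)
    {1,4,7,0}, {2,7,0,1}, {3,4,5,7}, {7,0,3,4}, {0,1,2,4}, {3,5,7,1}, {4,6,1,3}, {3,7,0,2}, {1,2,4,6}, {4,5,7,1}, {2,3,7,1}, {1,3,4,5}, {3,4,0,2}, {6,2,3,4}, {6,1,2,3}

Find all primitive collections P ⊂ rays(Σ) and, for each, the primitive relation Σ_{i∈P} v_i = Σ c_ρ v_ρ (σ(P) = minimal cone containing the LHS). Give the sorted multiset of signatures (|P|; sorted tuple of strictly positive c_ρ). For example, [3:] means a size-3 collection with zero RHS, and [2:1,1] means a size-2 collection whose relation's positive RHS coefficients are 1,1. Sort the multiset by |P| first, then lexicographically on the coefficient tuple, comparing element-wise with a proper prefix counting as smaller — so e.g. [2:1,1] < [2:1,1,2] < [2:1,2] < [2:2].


The 9 primitive collections of Σ (r=8, n=4):

  P = {6,7}:  v_{6} + v_{7} = 0 — sig = [2:]
  P = {2,5}:  v_{2} + v_{5} = v_{7} — sig = [2:1]
  P = {0,6}:  v_{0} + v_{6} = v_{2} + v_{4} — sig = [2:1,1]
  P = {5,6}:  v_{5} + v_{6} = v_{1} + v_{3} + v_{4} — sig = [2:1,1,1]
  P = {0,5}:  v_{0} + v_{5} = v_{4} + 2·v_{7} — sig = [2:1,2]
  P = {0,1,3}:  v_{0} + v_{1} + v_{3} = v_{7} — sig = [3:1]
  P = {2,4,7}:  v_{2} + v_{4} + v_{7} = v_{0} — sig = [3:1]
  P = {1,2,3,4}:  v_{1} + v_{2} + v_{3} + v_{4} = 0 — sig = [4:]
  P = {1,3,4,7}:  v_{1} + v_{3} + v_{4} + v_{7} = v_{5} — sig = [4:1]

Sorted signature multiset PRS(X):
    |P|=2: 5 collections, coeffs (), (1), (1,1), (1,1,1), (1,2)
    |P|=3: 2 collections, coeffs (1), (1)
    |P|=4: 2 collections, coeffs (), (1)


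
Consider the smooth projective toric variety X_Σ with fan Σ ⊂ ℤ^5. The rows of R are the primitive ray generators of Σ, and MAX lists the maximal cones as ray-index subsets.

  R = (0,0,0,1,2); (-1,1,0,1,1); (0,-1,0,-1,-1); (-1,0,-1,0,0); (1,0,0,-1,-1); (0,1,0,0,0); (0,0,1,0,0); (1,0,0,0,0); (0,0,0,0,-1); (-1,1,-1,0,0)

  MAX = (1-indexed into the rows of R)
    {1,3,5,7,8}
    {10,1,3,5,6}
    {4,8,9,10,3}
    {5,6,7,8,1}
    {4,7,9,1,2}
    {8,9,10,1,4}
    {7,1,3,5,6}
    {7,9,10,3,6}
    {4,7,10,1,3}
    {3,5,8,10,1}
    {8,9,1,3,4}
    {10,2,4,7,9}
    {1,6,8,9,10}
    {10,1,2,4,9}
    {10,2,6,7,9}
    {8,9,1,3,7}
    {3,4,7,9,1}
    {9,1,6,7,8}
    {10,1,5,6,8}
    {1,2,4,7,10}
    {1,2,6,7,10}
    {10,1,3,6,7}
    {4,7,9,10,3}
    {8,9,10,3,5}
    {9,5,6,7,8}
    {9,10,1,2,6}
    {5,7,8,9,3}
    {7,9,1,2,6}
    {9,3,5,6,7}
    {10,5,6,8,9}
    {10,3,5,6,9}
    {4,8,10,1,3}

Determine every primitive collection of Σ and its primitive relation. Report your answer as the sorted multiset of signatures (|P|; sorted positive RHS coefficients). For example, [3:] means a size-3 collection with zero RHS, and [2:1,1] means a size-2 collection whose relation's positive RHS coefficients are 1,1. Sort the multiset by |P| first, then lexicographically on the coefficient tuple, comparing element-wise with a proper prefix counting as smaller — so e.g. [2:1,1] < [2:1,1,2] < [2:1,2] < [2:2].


13 minimal non-faces of Δ(Σ) (on 10 rays):

  P={2,5}:  v_{2} + v_{5} = v_{6} ; sig = [2:1]
  P={4,6}:  v_{4} + v_{6} = v_{10} ; sig = [2:1]
  P={2,3}:  v_{2} + v_{3} = v_{4} + v_{7} ; sig = [2:1,1]
  P={2,8}:  v_{2} + v_{8} = v_{1} + v_{6} + v_{9} ; sig = [2:1,1,1]
  P={4,5}:  v_{4} + v_{5} = v_{3} + v_{8} + v_{10} ; sig = [2:1,1,1]
  P={4,7,8}:  v_{4} + v_{7} + v_{8} = 0 ; sig = [3:]
  P={1,5,9}:  v_{1} + v_{5} + v_{9} = v_{8} ; sig = [3:1]
  P={3,6,8}:  v_{3} + v_{6} + v_{8} = v_{5} ; sig = [3:1]
  P={7,8,10}:  v_{7} + v_{8} + v_{10} = v_{6} ; sig = [3:1]
  P={5,7,10}:  v_{5} + v_{7} + v_{10} = v_{3} + 2·v_{6} ; sig = [3:1,2]
  P={1,3,6,9}:  v_{1} + v_{3} + v_{6} + v_{9} = 0 ; sig = [4:]
  P={1,3,9,10}:  v_{1} + v_{3} + v_{9} + v_{10} = v_{4} ; sig = [4:1]
  P={1,7,9,10}:  v_{1} + v_{7} + v_{9} + v_{10} = v_{2} ; sig = [4:1]

Sorted signature multiset PRS(X):
    |P|=2: 5 collections, coeffs (1), (1), (1,1), (1,1,1), (1,1,1)
    |P|=3: 5 collections, coeffs (), (1), (1), (1), (1,2)
    |P|=4: 3 collections, coeffs (), (1), (1)


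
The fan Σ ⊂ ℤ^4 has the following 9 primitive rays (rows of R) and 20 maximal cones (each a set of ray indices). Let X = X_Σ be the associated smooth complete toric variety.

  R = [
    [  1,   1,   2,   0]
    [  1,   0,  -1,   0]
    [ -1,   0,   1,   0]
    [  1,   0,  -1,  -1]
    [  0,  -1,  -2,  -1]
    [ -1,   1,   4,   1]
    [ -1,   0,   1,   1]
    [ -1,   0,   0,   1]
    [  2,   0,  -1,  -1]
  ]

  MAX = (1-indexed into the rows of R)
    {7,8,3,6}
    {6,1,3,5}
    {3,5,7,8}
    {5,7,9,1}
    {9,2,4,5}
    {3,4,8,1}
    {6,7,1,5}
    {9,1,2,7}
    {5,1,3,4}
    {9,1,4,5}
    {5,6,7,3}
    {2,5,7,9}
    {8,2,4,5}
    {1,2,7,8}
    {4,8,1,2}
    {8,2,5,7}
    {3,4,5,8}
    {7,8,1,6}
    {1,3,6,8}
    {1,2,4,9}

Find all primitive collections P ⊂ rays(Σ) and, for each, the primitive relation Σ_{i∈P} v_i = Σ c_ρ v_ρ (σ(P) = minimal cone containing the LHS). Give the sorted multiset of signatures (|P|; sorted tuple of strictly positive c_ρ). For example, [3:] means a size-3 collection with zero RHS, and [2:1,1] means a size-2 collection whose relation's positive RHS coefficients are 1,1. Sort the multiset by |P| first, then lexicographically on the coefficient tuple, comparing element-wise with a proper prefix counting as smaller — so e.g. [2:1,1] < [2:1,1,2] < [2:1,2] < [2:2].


Δ(Σ) — 9 vertices, 11 min non-faces:

  P = {2,3}:  v_{2} + v_{3} = 0  so sig = [2:]
  P = {4,7}:  v_{4} + v_{7} = 0  so sig = [2:]
  P = {8,9}:  v_{8} + v_{9} = v_{2}  so sig = [2:1]
  P = {2,6}:  v_{2} + v_{6} = v_{1} + v_{7}  so sig = [2:1,1]
  P = {3,9}:  v_{3} + v_{9} = v_{1} + v_{5}  so sig = [2:1,1]
  P = {4,6}:  v_{4} + v_{6} = v_{1} + v_{3}  so sig = [2:1,1]
  P = {6,9}:  v_{6} + v_{9} = 2·v_{1} + v_{5} + v_{7}  so sig = [2:1,1,2]
  P = {1,5,8}:  v_{1} + v_{5} + v_{8} = 0  so sig = [3:]
  P = {1,2,5}:  v_{1} + v_{2} + v_{5} = v_{9}  so sig = [3:1]
  P = {1,3,7}:  v_{1} + v_{3} + v_{7} = v_{6}  so sig = [3:1]
  P = {5,6,8}:  v_{5} + v_{6} + v_{8} = v_{3} + v_{7}  so sig = [3:1,1]

Signatures (|P|; sorted positive RHS coefficients), sorted:
    |P|=2: 7 collections, coeffs (), (), (1), (1,1), (1,1), (1,1), (1,1,2)
    |P|=3: 4 collections, coeffs (), (1), (1), (1,1)


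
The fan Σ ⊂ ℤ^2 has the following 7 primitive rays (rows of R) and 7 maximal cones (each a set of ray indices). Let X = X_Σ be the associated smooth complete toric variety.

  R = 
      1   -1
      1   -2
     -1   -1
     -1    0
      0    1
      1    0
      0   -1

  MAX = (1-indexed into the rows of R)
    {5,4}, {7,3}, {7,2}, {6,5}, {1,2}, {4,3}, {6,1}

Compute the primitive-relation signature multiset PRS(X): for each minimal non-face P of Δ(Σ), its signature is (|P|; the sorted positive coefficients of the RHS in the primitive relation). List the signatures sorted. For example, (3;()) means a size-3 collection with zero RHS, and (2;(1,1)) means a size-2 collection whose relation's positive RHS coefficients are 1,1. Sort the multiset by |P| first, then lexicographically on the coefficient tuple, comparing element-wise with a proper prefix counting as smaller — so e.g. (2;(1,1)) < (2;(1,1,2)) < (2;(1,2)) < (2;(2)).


14 minimal non-faces of Δ(Σ) (on 7 rays):

  {4,6}:  v_{4} + v_{6} = 0 — sig = (2;())
  {5,7}:  v_{5} + v_{7} = 0 — sig = (2;())
  {1,4}:  v_{1} + v_{4} = v_{7} — sig = (2;(1))
  {1,5}:  v_{1} + v_{5} = v_{6} — sig = (2;(1))
  {1,7}:  v_{1} + v_{7} = v_{2} — sig = (2;(1))
  {2,5}:  v_{2} + v_{5} = v_{1} — sig = (2;(1))
  {3,5}:  v_{3} + v_{5} = v_{4} — sig = (2;(1))
  {3,6}:  v_{3} + v_{6} = v_{7} — sig = (2;(1))
  {4,7}:  v_{4} + v_{7} = v_{3} — sig = (2;(1))
  {6,7}:  v_{6} + v_{7} = v_{1} — sig = (2;(1))
  {1,3}:  v_{1} + v_{3} = 2·v_{7} — sig = (2;(2))
  {2,4}:  v_{2} + v_{4} = 2·v_{7} — sig = (2;(2))
  {2,6}:  v_{2} + v_{6} = 2·v_{1} — sig = (2;(2))
  {2,3}:  v_{2} + v_{3} = 3·v_{7} — sig = (2;(3))

Hence PRS(X_Σ) =
    |P|=2: 14 collections, coeffs (), (), (1), (1), (1), (1), (1), (1), (1), (1), (2), (2), (2), (3)


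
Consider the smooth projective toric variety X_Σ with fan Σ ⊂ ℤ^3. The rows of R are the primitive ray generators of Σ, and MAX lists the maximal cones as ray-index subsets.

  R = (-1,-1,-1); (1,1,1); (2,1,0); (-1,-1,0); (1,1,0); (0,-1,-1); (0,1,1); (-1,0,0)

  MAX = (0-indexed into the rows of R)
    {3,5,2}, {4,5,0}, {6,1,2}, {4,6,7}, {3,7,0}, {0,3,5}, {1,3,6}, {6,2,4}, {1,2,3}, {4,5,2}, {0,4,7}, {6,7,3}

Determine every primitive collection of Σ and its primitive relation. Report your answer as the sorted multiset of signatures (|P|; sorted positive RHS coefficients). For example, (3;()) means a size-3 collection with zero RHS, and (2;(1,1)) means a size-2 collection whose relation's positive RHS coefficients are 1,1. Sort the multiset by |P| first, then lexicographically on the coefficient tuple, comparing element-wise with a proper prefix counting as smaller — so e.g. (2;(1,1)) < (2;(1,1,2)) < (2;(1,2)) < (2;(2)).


11 collections generate NE(X_Σ); each relation:

  {0,1}:  v_{0} + v_{1} = 0 ; sig = (2;())
  {3,4}:  v_{3} + v_{4} = 0 ; sig = (2;())
  {5,6}:  v_{5} + v_{6} = 0 ; sig = (2;())
  {0,6}:  v_{0} + v_{6} = v_{7} ; sig = (2;(1))
  {1,7}:  v_{1} + v_{7} = v_{6} ; sig = (2;(1))
  {2,7}:  v_{2} + v_{7} = v_{4} ; sig = (2;(1))
  {5,7}:  v_{5} + v_{7} = v_{0} ; sig = (2;(1))
  {0,2}:  v_{0} + v_{2} = v_{4} + v_{5} ; sig = (2;(1,1))
  {1,4}:  v_{1} + v_{4} = v_{2} + v_{6} ; sig = (2;(1,1))
  {1,5}:  v_{1} + v_{5} = v_{2} + v_{3} ; sig = (2;(1,1))
  {2,3,6}:  v_{2} + v_{3} + v_{6} = v_{1} ; sig = (3;(1))

Signatures (|P|; sorted positive RHS coefficients), sorted:
[(2;()), (2;()), (2;()), (2;(1)), (2;(1)), (2;(1)), (2;(1)), (2;(1,1)), (2;(1,1)), (2;(1,1)), (3;(1))]


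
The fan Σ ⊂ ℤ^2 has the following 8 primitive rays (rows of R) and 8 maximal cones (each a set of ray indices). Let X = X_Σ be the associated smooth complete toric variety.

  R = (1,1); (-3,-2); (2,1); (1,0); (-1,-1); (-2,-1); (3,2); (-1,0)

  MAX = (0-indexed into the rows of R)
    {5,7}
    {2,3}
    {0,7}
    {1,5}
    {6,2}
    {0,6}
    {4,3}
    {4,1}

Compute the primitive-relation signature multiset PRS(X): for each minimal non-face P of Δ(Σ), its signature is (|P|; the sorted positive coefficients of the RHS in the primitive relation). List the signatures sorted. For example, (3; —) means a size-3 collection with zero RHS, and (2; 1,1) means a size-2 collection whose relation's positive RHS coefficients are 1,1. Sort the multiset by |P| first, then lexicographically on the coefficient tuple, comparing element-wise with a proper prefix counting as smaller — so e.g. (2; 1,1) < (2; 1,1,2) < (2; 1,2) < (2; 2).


Primitive collections (20):

  P={0,4}:  v_{0} + v_{4} = 0  →  sig = (2; —)
  P={1,6}:  v_{1} + v_{6} = 0  →  sig = (2; —)
  P={2,5}:  v_{2} + v_{5} = 0  →  sig = (2; —)
  P={3,7}:  v_{3} + v_{7} = 0  →  sig = (2; —)
  P={0,1}:  v_{0} + v_{1} = v_{5}  →  sig = (2; 1)
  P={0,2}:  v_{0} + v_{2} = v_{6}  →  sig = (2; 1)
  P={0,3}:  v_{0} + v_{3} = v_{2}  →  sig = (2; 1)
  P={0,5}:  v_{0} + v_{5} = v_{7}  →  sig = (2; 1)
  P={1,2}:  v_{1} + v_{2} = v_{4}  →  sig = (2; 1)
  P={2,4}:  v_{2} + v_{4} = v_{3}  →  sig = (2; 1)
  P={2,7}:  v_{2} + v_{7} = v_{0}  →  sig = (2; 1)
  P={3,5}:  v_{3} + v_{5} = v_{4}  →  sig = (2; 1)
  P={4,5}:  v_{4} + v_{5} = v_{1}  →  sig = (2; 1)
  P={4,6}:  v_{4} + v_{6} = v_{2}  →  sig = (2; 1)
  P={4,7}:  v_{4} + v_{7} = v_{5}  →  sig = (2; 1)
  P={5,6}:  v_{5} + v_{6} = v_{0}  →  sig = (2; 1)
  P={1,3}:  v_{1} + v_{3} = 2·v_{4}  →  sig = (2; 2)
  P={1,7}:  v_{1} + v_{7} = 2·v_{5}  →  sig = (2; 2)
  P={3,6}:  v_{3} + v_{6} = 2·v_{2}  →  sig = (2; 2)
  P={6,7}:  v_{6} + v_{7} = 2·v_{0}  →  sig = (2; 2)

Signatures (|P|; sorted positive RHS coefficients), sorted:
    |P|=2: 20 collections, coeffs (), (), (), (), (1), (1), (1), (1), (1), (1), (1), (1), (1), (1), (1), (1), (2), (2), (2), (2)


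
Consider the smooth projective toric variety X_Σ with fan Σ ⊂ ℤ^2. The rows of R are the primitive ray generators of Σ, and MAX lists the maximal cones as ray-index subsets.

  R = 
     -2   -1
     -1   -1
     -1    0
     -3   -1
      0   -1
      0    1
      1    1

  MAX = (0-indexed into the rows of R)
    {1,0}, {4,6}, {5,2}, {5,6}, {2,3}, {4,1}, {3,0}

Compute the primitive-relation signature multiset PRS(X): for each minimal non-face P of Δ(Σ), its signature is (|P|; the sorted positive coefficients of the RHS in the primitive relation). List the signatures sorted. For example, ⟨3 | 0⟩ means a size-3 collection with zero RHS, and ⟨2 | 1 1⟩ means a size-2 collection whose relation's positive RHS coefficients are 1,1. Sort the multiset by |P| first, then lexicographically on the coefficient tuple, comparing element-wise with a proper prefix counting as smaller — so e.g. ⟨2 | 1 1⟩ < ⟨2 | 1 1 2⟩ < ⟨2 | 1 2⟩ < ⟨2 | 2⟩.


Δ(Σ) — 7 vertices, 14 min non-faces:

  • {1,6}:  v_{1} + v_{6} = 0  ⟹  sig = ⟨2 | 0⟩
  • {4,5}:  v_{4} + v_{5} = 0  ⟹  sig = ⟨2 | 0⟩
  • {0,2}:  v_{0} + v_{2} = v_{3}  ⟹  sig = ⟨2 | 1⟩
  • {0,6}:  v_{0} + v_{6} = v_{2}  ⟹  sig = ⟨2 | 1⟩
  • {1,2}:  v_{1} + v_{2} = v_{0}  ⟹  sig = ⟨2 | 1⟩
  • {1,5}:  v_{1} + v_{5} = v_{2}  ⟹  sig = ⟨2 | 1⟩
  • {2,4}:  v_{2} + v_{4} = v_{1}  ⟹  sig = ⟨2 | 1⟩
  • {2,6}:  v_{2} + v_{6} = v_{5}  ⟹  sig = ⟨2 | 1⟩
  • {3,4}:  v_{3} + v_{4} = v_{0} + v_{1}  ⟹  sig = ⟨2 | 1 1⟩
  • {0,4}:  v_{0} + v_{4} = 2·v_{1}  ⟹  sig = ⟨2 | 2⟩
  • {0,5}:  v_{0} + v_{5} = 2·v_{2}  ⟹  sig = ⟨2 | 2⟩
  • {1,3}:  v_{1} + v_{3} = 2·v_{0}  ⟹  sig = ⟨2 | 2⟩
  • {3,6}:  v_{3} + v_{6} = 2·v_{2}  ⟹  sig = ⟨2 | 2⟩
  • {3,5}:  v_{3} + v_{5} = 3·v_{2}  ⟹  sig = ⟨2 | 3⟩

so the primitive-relation signature multiset is
{ ⟨2 | 0⟩ ×2,  ⟨2 | 1⟩ ×6,  ⟨2 | 1 1⟩,  ⟨2 | 2⟩ ×4,  ⟨2 | 3⟩ }


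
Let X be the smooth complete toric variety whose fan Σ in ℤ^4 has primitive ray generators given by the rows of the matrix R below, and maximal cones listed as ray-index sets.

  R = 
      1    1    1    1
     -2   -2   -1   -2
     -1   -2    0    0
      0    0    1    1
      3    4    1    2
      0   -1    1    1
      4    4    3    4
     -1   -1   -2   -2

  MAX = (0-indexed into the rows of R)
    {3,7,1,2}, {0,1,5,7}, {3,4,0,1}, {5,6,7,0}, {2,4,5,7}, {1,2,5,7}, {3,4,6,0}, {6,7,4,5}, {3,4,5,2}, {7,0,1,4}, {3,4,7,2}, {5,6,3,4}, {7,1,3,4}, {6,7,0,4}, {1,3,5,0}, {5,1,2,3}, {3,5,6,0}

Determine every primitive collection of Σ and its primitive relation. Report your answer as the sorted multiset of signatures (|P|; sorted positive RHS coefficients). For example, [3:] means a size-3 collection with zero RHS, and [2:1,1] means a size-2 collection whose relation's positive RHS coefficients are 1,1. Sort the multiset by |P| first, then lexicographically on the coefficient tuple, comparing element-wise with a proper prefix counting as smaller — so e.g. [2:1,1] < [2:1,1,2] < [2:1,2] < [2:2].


9 minimal non-faces of Δ(Σ) (on 8 rays):

  P = {0,2}:  v_{0} + v_{2} = v_{5}  ⟹  sig = [2:1]
  P = {2,6}:  v_{2} + v_{6} = v_{4} + 2·v_{5}  ⟹  sig = [2:1,2]
  P = {1,6}:  v_{1} + v_{6} = 2·v_{0}  ⟹  sig = [2:2]
  P = {0,3,7}:  v_{0} + v_{3} + v_{7} = 0  ⟹  sig = [3:]
  P = {1,2,4}:  v_{1} + v_{2} + v_{4} = 0  ⟹  sig = [3:]
  P = {0,4,5}:  v_{0} + v_{4} + v_{5} = v_{6}  ⟹  sig = [3:1]
  P = {1,4,5}:  v_{1} + v_{4} + v_{5} = v_{0}  ⟹  sig = [3:1]
  P = {3,5,7}:  v_{3} + v_{5} + v_{7} = v_{2}  ⟹  sig = [3:1]
  P = {3,6,7}:  v_{3} + v_{6} + v_{7} = v_{4} + v_{5}  ⟹  sig = [3:1,1]

Signatures (|P|; sorted positive RHS coefficients), sorted:
    |P|=2: 3 collections, coeffs (1), (1,2), (2)
    |P|=3: 6 collections, coeffs (), (), (1), (1), (1), (1,1)


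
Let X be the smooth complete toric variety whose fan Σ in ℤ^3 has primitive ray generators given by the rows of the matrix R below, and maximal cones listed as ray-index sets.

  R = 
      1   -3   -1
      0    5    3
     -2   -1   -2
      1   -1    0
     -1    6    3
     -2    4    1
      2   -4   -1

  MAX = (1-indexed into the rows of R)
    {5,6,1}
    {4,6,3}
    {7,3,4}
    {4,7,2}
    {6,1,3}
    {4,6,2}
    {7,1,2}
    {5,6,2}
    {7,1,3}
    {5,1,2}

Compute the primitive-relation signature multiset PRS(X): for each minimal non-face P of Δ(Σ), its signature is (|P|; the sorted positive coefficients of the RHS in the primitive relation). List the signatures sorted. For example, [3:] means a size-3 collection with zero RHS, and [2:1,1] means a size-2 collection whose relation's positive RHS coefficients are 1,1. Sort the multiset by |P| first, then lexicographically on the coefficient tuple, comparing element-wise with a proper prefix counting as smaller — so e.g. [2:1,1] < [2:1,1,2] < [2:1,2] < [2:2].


The 7 primitive collections of Σ (r=7, n=3):

  P={6,7}:  v_{6} + v_{7} = 0 ; sig = [2:]
  P={1,4}:  v_{1} + v_{4} = v_{7} ; sig = [2:1]
  P={2,3}:  v_{2} + v_{3} = v_{6} ; sig = [2:1]
  P={4,5}:  v_{4} + v_{5} = v_{2} ; sig = [2:1]
  P={5,7}:  v_{5} + v_{7} = v_{1} + v_{2} ; sig = [2:1,1]
  P={3,5}:  v_{3} + v_{5} = v_{1} + 2·v_{6} ; sig = [2:1,2]
  P={1,2,6}:  v_{1} + v_{2} + v_{6} = v_{5} ; sig = [3:1]

so the primitive-relation signature multiset is
    [2:]
    [2:1]
    [2:1]
    [2:1]
    [2:1,1]
    [2:1,2]
    [3:1]


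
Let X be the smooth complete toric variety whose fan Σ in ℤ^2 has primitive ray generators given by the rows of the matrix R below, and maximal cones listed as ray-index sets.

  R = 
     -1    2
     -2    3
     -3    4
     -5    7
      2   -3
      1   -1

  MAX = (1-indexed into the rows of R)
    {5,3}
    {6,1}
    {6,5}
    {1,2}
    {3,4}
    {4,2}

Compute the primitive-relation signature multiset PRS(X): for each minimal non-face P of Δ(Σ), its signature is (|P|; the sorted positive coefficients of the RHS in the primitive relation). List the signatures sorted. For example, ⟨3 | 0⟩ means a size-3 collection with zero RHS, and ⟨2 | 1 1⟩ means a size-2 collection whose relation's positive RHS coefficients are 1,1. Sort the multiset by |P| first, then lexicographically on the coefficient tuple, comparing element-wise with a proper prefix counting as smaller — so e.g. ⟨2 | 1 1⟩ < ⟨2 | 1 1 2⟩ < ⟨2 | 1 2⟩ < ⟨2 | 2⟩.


Δ(Σ) — 6 vertices, 9 min non-faces:

  {2,5}:  v_{2} + v_{5} = 0  ⟹  sig = ⟨2 | 0⟩
  {1,5}:  v_{1} + v_{5} = v_{6}  ⟹  sig = ⟨2 | 1⟩
  {2,3}:  v_{2} + v_{3} = v_{4}  ⟹  sig = ⟨2 | 1⟩
  {2,6}:  v_{2} + v_{6} = v_{1}  ⟹  sig = ⟨2 | 1⟩
  {3,6}:  v_{3} + v_{6} = v_{2}  ⟹  sig = ⟨2 | 1⟩
  {4,5}:  v_{4} + v_{5} = v_{3}  ⟹  sig = ⟨2 | 1⟩
  {1,3}:  v_{1} + v_{3} = 2·v_{2}  ⟹  sig = ⟨2 | 2⟩
  {4,6}:  v_{4} + v_{6} = 2·v_{2}  ⟹  sig = ⟨2 | 2⟩
  {1,4}:  v_{1} + v_{4} = 3·v_{2}  ⟹  sig = ⟨2 | 3⟩

Signatures (|P|; sorted positive RHS coefficients), sorted:
    ⟨2 | 0⟩
    ⟨2 | 1⟩
    ⟨2 | 1⟩
    ⟨2 | 1⟩
    ⟨2 | 1⟩
    ⟨2 | 1⟩
    ⟨2 | 2⟩
    ⟨2 | 2⟩
    ⟨2 | 3⟩


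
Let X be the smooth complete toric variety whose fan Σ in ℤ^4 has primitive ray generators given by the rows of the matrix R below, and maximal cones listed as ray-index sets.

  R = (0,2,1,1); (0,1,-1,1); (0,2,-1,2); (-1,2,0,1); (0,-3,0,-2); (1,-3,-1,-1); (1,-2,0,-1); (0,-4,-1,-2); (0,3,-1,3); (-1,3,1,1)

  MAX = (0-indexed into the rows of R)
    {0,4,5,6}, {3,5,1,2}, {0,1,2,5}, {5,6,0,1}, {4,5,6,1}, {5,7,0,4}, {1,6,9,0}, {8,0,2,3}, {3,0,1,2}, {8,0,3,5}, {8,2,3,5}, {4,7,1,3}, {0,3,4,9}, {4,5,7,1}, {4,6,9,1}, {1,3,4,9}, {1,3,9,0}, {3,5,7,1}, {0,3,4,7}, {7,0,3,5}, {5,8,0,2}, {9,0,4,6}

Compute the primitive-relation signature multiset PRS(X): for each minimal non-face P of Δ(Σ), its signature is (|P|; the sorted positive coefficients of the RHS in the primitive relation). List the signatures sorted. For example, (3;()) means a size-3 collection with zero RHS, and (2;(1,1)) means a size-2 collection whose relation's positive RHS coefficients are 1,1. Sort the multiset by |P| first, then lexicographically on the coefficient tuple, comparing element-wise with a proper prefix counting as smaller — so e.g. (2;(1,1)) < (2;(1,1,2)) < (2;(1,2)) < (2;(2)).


Σ has 18 primitive collections:

  P={3,6}:  v_{3} + v_{6} = 0  ⟹  sig = (2;())
  P={5,9}:  v_{5} + v_{9} = 0  ⟹  sig = (2;())
  P={2,4}:  v_{2} + v_{4} = v_{3} + v_{5}  ⟹  sig = (2;(1,1))
  P={6,7}:  v_{6} + v_{7} = v_{4} + v_{5}  ⟹  sig = (2;(1,1))
  P={7,9}:  v_{7} + v_{9} = v_{3} + v_{4}  ⟹  sig = (2;(1,1))
  P={2,6}:  v_{2} + v_{6} = v_{0} + v_{1} + v_{5}  ⟹  sig = (2;(1,1,1))
  P={2,9}:  v_{2} + v_{9} = v_{0} + v_{1} + v_{3}  ⟹  sig = (2;(1,1,1))
  P={6,8}:  v_{6} + v_{8} = v_{0} + v_{2} + v_{5}  ⟹  sig = (2;(1,1,1))
  P={8,9}:  v_{8} + v_{9} = v_{0} + v_{2} + v_{3}  ⟹  sig = (2;(1,1,1))
  P={4,8}:  v_{4} + v_{8} = v_{0} + 2·v_{3} + 2·v_{5}  ⟹  sig = (2;(1,2,2))
  P={7,8}:  v_{7} + v_{8} = v_{0} + 3·v_{3} + 3·v_{5}  ⟹  sig = (2;(1,3,3))
  P={1,8}:  v_{1} + v_{8} = 2·v_{2}  ⟹  sig = (2;(2))
  P={2,7}:  v_{2} + v_{7} = 2·v_{3} + 2·v_{5}  ⟹  sig = (2;(2,2))
  P={0,1,4}:  v_{0} + v_{1} + v_{4} = 0  ⟹  sig = (3;())
  P={3,4,5}:  v_{3} + v_{4} + v_{5} = v_{7}  ⟹  sig = (3;(1))
  P={0,1,7}:  v_{0} + v_{1} + v_{7} = v_{3} + v_{5}  ⟹  sig = (3;(1,1))
  P={0,1,3,5}:  v_{0} + v_{1} + v_{3} + v_{5} = v_{2}  ⟹  sig = (4;(1))
  P={0,2,3,5}:  v_{0} + v_{2} + v_{3} + v_{5} = v_{8}  ⟹  sig = (4;(1))

Signatures (|P|; sorted positive RHS coefficients), sorted:
[(2;()), (2;()), (2;(1,1)), (2;(1,1)), (2;(1,1)), (2;(1,1,1)), (2;(1,1,1)), (2;(1,1,1)), (2;(1,1,1)), (2;(1,2,2)), (2;(1,3,3)), (2;(2)), (2;(2,2)), (3;()), (3;(1)), (3;(1,1)), (4;(1)), (4;(1))]


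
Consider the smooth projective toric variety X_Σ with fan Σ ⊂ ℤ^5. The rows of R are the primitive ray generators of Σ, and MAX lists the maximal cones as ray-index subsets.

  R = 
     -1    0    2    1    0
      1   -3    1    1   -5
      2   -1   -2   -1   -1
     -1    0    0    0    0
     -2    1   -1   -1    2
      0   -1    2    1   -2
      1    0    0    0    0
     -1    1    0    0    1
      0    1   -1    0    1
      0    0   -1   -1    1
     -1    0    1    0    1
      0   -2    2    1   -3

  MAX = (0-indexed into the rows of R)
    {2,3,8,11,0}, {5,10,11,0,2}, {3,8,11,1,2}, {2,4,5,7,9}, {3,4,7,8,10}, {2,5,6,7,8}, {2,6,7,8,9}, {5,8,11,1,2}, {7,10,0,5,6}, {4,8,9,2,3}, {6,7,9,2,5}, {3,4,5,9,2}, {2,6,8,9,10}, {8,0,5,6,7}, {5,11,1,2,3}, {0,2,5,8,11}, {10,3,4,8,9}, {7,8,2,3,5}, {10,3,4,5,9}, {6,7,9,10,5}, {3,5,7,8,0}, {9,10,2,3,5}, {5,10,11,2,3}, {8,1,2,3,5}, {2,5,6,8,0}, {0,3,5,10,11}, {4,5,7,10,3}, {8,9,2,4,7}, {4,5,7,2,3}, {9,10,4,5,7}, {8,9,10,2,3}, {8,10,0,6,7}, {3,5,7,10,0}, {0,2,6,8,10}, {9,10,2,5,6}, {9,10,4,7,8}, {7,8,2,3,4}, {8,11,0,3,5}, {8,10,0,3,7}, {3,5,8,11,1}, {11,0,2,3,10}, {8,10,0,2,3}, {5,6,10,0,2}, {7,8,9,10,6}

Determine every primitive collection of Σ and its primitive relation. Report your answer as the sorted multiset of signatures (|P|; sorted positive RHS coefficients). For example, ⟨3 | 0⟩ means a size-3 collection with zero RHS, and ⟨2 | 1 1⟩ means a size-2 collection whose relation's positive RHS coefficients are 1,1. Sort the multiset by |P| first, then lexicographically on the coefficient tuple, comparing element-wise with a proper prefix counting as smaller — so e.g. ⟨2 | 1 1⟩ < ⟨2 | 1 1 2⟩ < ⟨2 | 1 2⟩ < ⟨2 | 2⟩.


Δ(Σ) — 12 vertices, 24 min non-faces:

  P = {3,6}:  v_{3} + v_{6} = 0  →  sig = ⟨2 | 0⟩
  P = {0,9}:  v_{0} + v_{9} = v_{10}  →  sig = ⟨2 | 1⟩
  P = {4,6}:  v_{4} + v_{6} = v_{7} + v_{9}  →  sig = ⟨2 | 1 1⟩
  P = {7,11}:  v_{7} + v_{11} = v_{3} + v_{5}  →  sig = ⟨2 | 1 1⟩
  P = {0,4}:  v_{0} + v_{4} = v_{3} + v_{7} + v_{10}  →  sig = ⟨2 | 1 1 1⟩
  P = {1,9}:  v_{1} + v_{9} = v_{2} + v_{3} + v_{11}  →  sig = ⟨2 | 1 1 1⟩
  P = {6,11}:  v_{6} + v_{11} = v_{0} + v_{2} + v_{5}  →  sig = ⟨2 | 1 1 1⟩
  P = {1,6}:  v_{1} + v_{6} = v_{2} + v_{5} + v_{8} + v_{11}  →  sig = ⟨2 | 1 1 1 1⟩
  P = {1,10}:  v_{1} + v_{10} = v_{0} + v_{2} + v_{3} + v_{11}  →  sig = ⟨2 | 1 1 1 1⟩
  P = {9,11}:  v_{9} + v_{11} = v_{2} + v_{3} + v_{5} + v_{10}  →  sig = ⟨2 | 1 1 1 1⟩
  P = {4,11}:  v_{4} + v_{11} = 2·v_{3} + v_{5} + v_{9}  →  sig = ⟨2 | 1 1 2⟩
  P = {1,7}:  v_{1} + v_{7} = v_{2} + 2·v_{3} + 2·v_{5} + v_{8}  →  sig = ⟨2 | 1 1 2 2⟩
  P = {1,4}:  v_{1} + v_{4} = v_{2} + 3·v_{3} + v_{5}  →  sig = ⟨2 | 1 1 3⟩
  P = {0,1}:  v_{0} + v_{1} = v_{8} + 2·v_{11}  →  sig = ⟨2 | 1 2⟩
  P = {0,2,7}:  v_{0} + v_{2} + v_{7} = 0  →  sig = ⟨3 | 0⟩
  P = {5,8,9}:  v_{5} + v_{8} + v_{9} = 0  →  sig = ⟨3 | 0⟩
  P = {2,7,10}:  v_{2} + v_{7} + v_{10} = v_{9}  →  sig = ⟨3 | 1⟩
  P = {3,7,9}:  v_{3} + v_{7} + v_{9} = v_{4}  →  sig = ⟨3 | 1⟩
  P = {5,8,10}:  v_{5} + v_{8} + v_{10} = v_{0}  →  sig = ⟨3 | 1⟩
  P = {4,5,8}:  v_{4} + v_{5} + v_{8} = v_{3} + v_{7}  →  sig = ⟨3 | 1 1⟩
  P = {8,10,11}:  v_{8} + v_{10} + v_{11} = 2·v_{0} + v_{2} + v_{3}  →  sig = ⟨3 | 1 1 2⟩
  P = {2,4,10}:  v_{2} + v_{4} + v_{10} = v_{3} + 2·v_{9}  →  sig = ⟨3 | 1 2⟩
  P = {0,2,3,5}:  v_{0} + v_{2} + v_{3} + v_{5} = v_{11}  →  sig = ⟨4 | 1⟩
  P = {2,3,5,8,11}:  v_{2} + v_{3} + v_{5} + v_{8} + v_{11} = v_{1}  →  sig = ⟨5 | 1⟩

Signatures (|P|; sorted positive RHS coefficients), sorted:
{ ⟨2 | 0⟩,  ⟨2 | 1⟩,  ⟨2 | 1 1⟩ ×2,  ⟨2 | 1 1 1⟩ ×3,  ⟨2 | 1 1 1 1⟩ ×3,  ⟨2 | 1 1 2⟩,  ⟨2 | 1 1 2 2⟩,  ⟨2 | 1 1 3⟩,  ⟨2 | 1 2⟩,  ⟨3 | 0⟩ ×2,  ⟨3 | 1⟩ ×3,  ⟨3 | 1 1⟩,  ⟨3 | 1 1 2⟩,  ⟨3 | 1 2⟩,  ⟨4 | 1⟩,  ⟨5 | 1⟩ }


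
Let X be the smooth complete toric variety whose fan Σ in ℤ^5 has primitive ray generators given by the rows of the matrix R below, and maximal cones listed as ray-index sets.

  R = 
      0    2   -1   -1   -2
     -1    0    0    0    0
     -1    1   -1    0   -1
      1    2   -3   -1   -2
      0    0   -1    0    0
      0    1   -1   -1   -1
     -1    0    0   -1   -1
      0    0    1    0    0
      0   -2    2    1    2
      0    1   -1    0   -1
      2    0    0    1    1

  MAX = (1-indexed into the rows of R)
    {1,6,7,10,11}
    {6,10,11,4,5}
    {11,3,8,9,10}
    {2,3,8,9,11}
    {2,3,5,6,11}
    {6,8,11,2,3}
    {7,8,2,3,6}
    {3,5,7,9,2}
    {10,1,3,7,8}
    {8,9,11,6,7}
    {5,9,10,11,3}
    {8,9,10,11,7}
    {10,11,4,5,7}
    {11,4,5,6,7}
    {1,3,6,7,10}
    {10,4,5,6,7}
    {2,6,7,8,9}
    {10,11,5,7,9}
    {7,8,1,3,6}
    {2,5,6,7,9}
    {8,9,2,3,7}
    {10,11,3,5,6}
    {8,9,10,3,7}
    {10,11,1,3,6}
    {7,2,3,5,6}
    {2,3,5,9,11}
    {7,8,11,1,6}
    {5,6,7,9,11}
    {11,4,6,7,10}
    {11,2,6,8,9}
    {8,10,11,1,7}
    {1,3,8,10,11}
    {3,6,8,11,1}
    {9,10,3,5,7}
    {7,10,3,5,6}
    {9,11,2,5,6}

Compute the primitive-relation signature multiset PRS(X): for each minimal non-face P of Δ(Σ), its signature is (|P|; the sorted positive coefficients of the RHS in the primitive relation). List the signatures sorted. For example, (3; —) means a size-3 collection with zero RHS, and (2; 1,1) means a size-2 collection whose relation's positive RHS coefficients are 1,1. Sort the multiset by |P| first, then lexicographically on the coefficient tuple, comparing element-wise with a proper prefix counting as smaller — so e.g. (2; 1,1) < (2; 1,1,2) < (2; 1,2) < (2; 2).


Δ(Σ) — 11 vertices, 16 min non-faces:

  • {5,8}:  v_{5} + v_{8} = 0  ⇒ sig = (2; —)
  • {1,9}:  v_{1} + v_{9} = v_{8}  ⇒ sig = (2; 1)
  • {2,10}:  v_{2} + v_{10} = v_{3}  ⇒ sig = (2; 1)
  • {1,5}:  v_{1} + v_{5} = v_{6} + v_{10}  ⇒ sig = (2; 1,1)
  • {1,2}:  v_{1} + v_{2} = v_{3} + v_{6} + v_{8}  ⇒ sig = (2; 1,1,1)
  • {2,4}:  v_{2} + v_{4} = v_{5} + v_{6} + v_{10}  ⇒ sig = (2; 1,1,1)
  • {4,9}:  v_{4} + v_{9} = v_{5} + v_{7} + v_{11}  ⇒ sig = (2; 1,1,1)
  • {4,8}:  v_{4} + v_{8} = v_{6} + v_{7} + v_{10} + v_{11}  ⇒ sig = (2; 1,1,1,1)
  • {3,4}:  v_{3} + v_{4} = v_{5} + v_{6} + 2·v_{10}  ⇒ sig = (2; 1,1,2)
  • {1,4}:  v_{1} + v_{4} = 2·v_{6} + v_{7} + 2·v_{10} + v_{11}  ⇒ sig = (2; 1,1,2,2)
  • {2,7,11}:  v_{2} + v_{7} + v_{11} = 0  ⇒ sig = (3; —)
  • {6,9,10}:  v_{6} + v_{9} + v_{10} = 0  ⇒ sig = (3; —)
  • {3,6,9}:  v_{3} + v_{6} + v_{9} = v_{2}  ⇒ sig = (3; 1)
  • {3,7,11}:  v_{3} + v_{7} + v_{11} = v_{10}  ⇒ sig = (3; 1)
  • {6,8,10}:  v_{6} + v_{8} + v_{10} = v_{1}  ⇒ sig = (3; 1)
  • {5,6,7,10,11}:  v_{5} + v_{6} + v_{7} + v_{10} + v_{11} = v_{4}  ⇒ sig = (5; 1)

Hence PRS(X_Σ) =
{ (2; —),  (2; 1) ×2,  (2; 1,1),  (2; 1,1,1) ×3,  (2; 1,1,1,1),  (2; 1,1,2),  (2; 1,1,2,2),  (3; —) ×2,  (3; 1) ×3,  (5; 1) }


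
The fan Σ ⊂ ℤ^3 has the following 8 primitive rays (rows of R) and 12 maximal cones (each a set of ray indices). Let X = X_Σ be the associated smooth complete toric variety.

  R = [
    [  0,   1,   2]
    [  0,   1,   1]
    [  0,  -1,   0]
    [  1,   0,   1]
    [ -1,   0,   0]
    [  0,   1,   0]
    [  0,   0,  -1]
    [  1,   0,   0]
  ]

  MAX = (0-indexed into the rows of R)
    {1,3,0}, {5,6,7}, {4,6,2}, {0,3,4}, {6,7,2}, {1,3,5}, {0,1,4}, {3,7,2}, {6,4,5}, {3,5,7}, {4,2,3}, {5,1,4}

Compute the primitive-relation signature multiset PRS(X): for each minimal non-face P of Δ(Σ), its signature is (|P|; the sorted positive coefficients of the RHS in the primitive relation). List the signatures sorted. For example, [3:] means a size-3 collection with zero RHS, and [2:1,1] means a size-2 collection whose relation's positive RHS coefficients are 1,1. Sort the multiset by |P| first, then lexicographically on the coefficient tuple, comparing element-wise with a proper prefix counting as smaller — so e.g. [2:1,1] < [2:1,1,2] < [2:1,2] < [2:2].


Minimal non-faces — 12 found among 8 rays, 12 max cones:

  • {2,5}:  v_{2} + v_{5} = 0  ⇒ sig = [2:]
  • {4,7}:  v_{4} + v_{7} = 0  ⇒ sig = [2:]
  • {0,6}:  v_{0} + v_{6} = v_{1}  ⇒ sig = [2:1]
  • {1,6}:  v_{1} + v_{6} = v_{5}  ⇒ sig = [2:1]
  • {3,6}:  v_{3} + v_{6} = v_{7}  ⇒ sig = [2:1]
  • {0,7}:  v_{0} + v_{7} = v_{1} + v_{3}  ⇒ sig = [2:1,1]
  • {1,2}:  v_{1} + v_{2} = v_{3} + v_{4}  ⇒ sig = [2:1,1]
  • {1,7}:  v_{1} + v_{7} = v_{3} + v_{5}  ⇒ sig = [2:1,1]
  • {0,5}:  v_{0} + v_{5} = 2·v_{1}  ⇒ sig = [2:2]
  • {0,2}:  v_{0} + v_{2} = 2·v_{3} + 2·v_{4}  ⇒ sig = [2:2,2]
  • {1,3,4}:  v_{1} + v_{3} + v_{4} = v_{0}  ⇒ sig = [3:1]
  • {3,4,5}:  v_{3} + v_{4} + v_{5} = v_{1}  ⇒ sig = [3:1]

Signatures (|P|; sorted positive RHS coefficients), sorted:
    [2:]
    [2:]
    [2:1]
    [2:1]
    [2:1]
    [2:1,1]
    [2:1,1]
    [2:1,1]
    [2:2]
    [2:2,2]
    [3:1]
    [3:1]


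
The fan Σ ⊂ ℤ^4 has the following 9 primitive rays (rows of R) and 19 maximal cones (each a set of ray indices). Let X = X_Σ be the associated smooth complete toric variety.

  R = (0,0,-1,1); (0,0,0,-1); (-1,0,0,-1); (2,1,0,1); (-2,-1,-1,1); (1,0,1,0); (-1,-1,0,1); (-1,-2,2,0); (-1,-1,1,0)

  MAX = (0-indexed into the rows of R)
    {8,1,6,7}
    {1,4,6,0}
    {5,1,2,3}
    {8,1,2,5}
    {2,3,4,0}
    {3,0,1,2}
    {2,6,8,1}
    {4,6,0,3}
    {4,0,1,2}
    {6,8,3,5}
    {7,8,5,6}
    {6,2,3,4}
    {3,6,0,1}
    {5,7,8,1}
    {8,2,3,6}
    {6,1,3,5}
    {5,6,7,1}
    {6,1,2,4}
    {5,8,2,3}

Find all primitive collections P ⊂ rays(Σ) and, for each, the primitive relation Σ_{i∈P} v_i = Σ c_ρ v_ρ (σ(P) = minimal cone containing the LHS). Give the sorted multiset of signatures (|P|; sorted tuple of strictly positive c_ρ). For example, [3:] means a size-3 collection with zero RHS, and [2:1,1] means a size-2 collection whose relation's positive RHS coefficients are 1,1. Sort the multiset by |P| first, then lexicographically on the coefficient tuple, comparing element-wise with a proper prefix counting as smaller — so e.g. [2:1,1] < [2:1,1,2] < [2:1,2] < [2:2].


14 collections generate NE(X_Σ); each relation:

  • {0,8}:  v_{0} + v_{8} = v_{6} — sig = [2:1]
  • {4,5}:  v_{4} + v_{5} = v_{6} — sig = [2:1]
  • {0,5}:  v_{0} + v_{5} = v_{1} + v_{3} + v_{6} — sig = [2:1,1,1]
  • {0,7}:  v_{0} + v_{7} = v_{1} + v_{5} + 2·v_{6} — sig = [2:1,1,2]
  • {4,7}:  v_{4} + v_{7} = v_{1} + 2·v_{6} + v_{8} — sig = [2:1,1,2]
  • {2,7}:  v_{2} + v_{7} = v_{1} + 2·v_{8} — sig = [2:1,2]
  • {3,7}:  v_{3} + v_{7} = 2·v_{5} + v_{6} — sig = [2:1,2]
  • {4,8}:  v_{4} + v_{8} = v_{2} + 2·v_{6} — sig = [2:1,2]
  • {0,2,6}:  v_{0} + v_{2} + v_{6} = v_{4} — sig = [3:1]
  • {1,3,4}:  v_{1} + v_{3} + v_{4} = v_{0} — sig = [3:1]
  • {1,3,8}:  v_{1} + v_{3} + v_{8} = v_{5} — sig = [3:1]
  • {2,5,6}:  v_{2} + v_{5} + v_{6} = v_{8} — sig = [3:1]
  • {1,2,3,6}:  v_{1} + v_{2} + v_{3} + v_{6} = 0 — sig = [4:]
  • {1,5,6,8}:  v_{1} + v_{5} + v_{6} + v_{8} = v_{7} — sig = [4:1]

so the primitive-relation signature multiset is
    |P|=2: 8 collections, coeffs (1), (1), (1,1,1), (1,1,2), (1,1,2), (1,2), (1,2), (1,2)
    |P|=3: 4 collections, coeffs (1), (1), (1), (1)
    |P|=4: 2 collections, coeffs (), (1)


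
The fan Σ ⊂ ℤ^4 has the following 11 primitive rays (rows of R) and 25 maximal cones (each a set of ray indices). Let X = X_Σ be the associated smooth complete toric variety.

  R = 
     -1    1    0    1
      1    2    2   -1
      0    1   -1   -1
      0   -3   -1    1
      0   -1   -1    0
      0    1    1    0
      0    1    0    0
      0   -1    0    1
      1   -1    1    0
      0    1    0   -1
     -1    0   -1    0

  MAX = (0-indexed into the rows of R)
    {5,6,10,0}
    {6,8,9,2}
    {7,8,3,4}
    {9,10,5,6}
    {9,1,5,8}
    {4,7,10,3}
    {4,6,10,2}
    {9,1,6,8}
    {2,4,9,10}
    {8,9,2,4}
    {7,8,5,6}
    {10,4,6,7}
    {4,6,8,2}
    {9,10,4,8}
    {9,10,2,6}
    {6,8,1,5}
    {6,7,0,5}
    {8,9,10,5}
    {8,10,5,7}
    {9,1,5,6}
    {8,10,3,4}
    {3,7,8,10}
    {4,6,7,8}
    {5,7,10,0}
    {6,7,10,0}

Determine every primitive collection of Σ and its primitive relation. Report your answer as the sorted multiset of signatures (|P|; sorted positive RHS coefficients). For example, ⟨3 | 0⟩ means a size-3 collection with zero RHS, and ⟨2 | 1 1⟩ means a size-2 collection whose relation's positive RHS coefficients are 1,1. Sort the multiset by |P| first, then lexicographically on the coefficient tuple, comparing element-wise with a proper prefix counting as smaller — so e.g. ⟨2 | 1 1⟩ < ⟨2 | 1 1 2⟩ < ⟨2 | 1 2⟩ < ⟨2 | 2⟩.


Σ has 25 primitive collections:

  P = {4,5}:  v_{4} + v_{5} = 0  so sig = ⟨2 | 0⟩
  P = {7,9}:  v_{7} + v_{9} = 0  so sig = ⟨2 | 0⟩
  P = {1,3}:  v_{1} + v_{3} = v_{8}  so sig = ⟨2 | 1⟩
  P = {0,8}:  v_{0} + v_{8} = v_{5} + v_{7}  so sig = ⟨2 | 1 1⟩
  P = {1,10}:  v_{1} + v_{10} = v_{5} + v_{9}  so sig = ⟨2 | 1 1⟩
  P = {2,5}:  v_{2} + v_{5} = v_{6} + v_{9}  so sig = ⟨2 | 1 1⟩
  P = {2,7}:  v_{2} + v_{7} = v_{4} + v_{6}  so sig = ⟨2 | 1 1⟩
  P = {3,6}:  v_{3} + v_{6} = v_{4} + v_{7}  so sig = ⟨2 | 1 1⟩
  P = {0,4}:  v_{0} + v_{4} = v_{6} + v_{7} + v_{10}  so sig = ⟨2 | 1 1 1⟩
  P = {0,9}:  v_{0} + v_{9} = v_{5} + v_{6} + v_{10}  so sig = ⟨2 | 1 1 1⟩
  P = {1,4}:  v_{1} + v_{4} = v_{6} + v_{8} + v_{9}  so sig = ⟨2 | 1 1 1⟩
  P = {1,7}:  v_{1} + v_{7} = v_{5} + v_{6} + v_{8}  so sig = ⟨2 | 1 1 1⟩
  P = {3,5}:  v_{3} + v_{5} = v_{7} + v_{8} + v_{10}  so sig = ⟨2 | 1 1 1⟩
  P = {3,9}:  v_{3} + v_{9} = v_{4} + v_{8} + v_{10}  so sig = ⟨2 | 1 1 1⟩
  P = {0,1}:  v_{0} + v_{1} = 2·v_{5} + v_{6}  so sig = ⟨2 | 1 2⟩
  P = {0,2}:  v_{0} + v_{2} = 2·v_{6} + v_{10}  so sig = ⟨2 | 1 2⟩
  P = {0,3}:  v_{0} + v_{3} = 2·v_{7} + v_{10}  so sig = ⟨2 | 1 2⟩
  P = {1,2}:  v_{1} + v_{2} = 2·v_{6} + v_{8} + 2·v_{9}  so sig = ⟨2 | 1 2 2⟩
  P = {2,3}:  v_{2} + v_{3} = 2·v_{4}  so sig = ⟨2 | 2⟩
  P = {6,8,10}:  v_{6} + v_{8} + v_{10} = 0  so sig = ⟨3 | 0⟩
  P = {4,6,9}:  v_{4} + v_{6} + v_{9} = v_{2}  so sig = ⟨3 | 1⟩
  P = {2,8,10}:  v_{2} + v_{8} + v_{10} = v_{4} + v_{9}  so sig = ⟨3 | 1 1⟩
  P = {4,7,8,10}:  v_{4} + v_{7} + v_{8} + v_{10} = v_{3}  so sig = ⟨4 | 1⟩
  P = {5,6,7,10}:  v_{5} + v_{6} + v_{7} + v_{10} = v_{0}  so sig = ⟨4 | 1⟩
  P = {5,6,8,9}:  v_{5} + v_{6} + v_{8} + v_{9} = v_{1}  so sig = ⟨4 | 1⟩

Signatures (|P|; sorted positive RHS coefficients), sorted:
[⟨2 | 0⟩, ⟨2 | 0⟩, ⟨2 | 1⟩, ⟨2 | 1 1⟩, ⟨2 | 1 1⟩, ⟨2 | 1 1⟩, ⟨2 | 1 1⟩, ⟨2 | 1 1⟩, ⟨2 | 1 1 1⟩, ⟨2 | 1 1 1⟩, ⟨2 | 1 1 1⟩, ⟨2 | 1 1 1⟩, ⟨2 | 1 1 1⟩, ⟨2 | 1 1 1⟩, ⟨2 | 1 2⟩, ⟨2 | 1 2⟩, ⟨2 | 1 2⟩, ⟨2 | 1 2 2⟩, ⟨2 | 2⟩, ⟨3 | 0⟩, ⟨3 | 1⟩, ⟨3 | 1 1⟩, ⟨4 | 1⟩, ⟨4 | 1⟩, ⟨4 | 1⟩]


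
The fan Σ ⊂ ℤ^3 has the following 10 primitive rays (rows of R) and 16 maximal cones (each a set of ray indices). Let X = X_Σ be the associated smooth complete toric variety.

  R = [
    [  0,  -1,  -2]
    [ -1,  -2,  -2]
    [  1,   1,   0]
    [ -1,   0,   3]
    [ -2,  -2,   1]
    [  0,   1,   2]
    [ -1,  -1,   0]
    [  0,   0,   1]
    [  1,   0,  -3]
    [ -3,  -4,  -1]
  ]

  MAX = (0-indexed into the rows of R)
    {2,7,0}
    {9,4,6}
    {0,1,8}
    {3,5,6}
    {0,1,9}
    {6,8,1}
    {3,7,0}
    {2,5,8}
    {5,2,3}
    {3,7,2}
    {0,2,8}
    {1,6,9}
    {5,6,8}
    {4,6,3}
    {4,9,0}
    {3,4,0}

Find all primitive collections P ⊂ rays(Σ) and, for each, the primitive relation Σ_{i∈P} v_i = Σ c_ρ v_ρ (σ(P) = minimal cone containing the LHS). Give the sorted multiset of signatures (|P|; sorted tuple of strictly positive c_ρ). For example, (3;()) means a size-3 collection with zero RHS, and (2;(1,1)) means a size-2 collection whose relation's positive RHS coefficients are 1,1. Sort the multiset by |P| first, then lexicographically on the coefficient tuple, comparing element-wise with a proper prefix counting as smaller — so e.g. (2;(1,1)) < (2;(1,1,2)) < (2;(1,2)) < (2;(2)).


Σ has 22 primitive collections:

  • {0,5}:  v_{0} + v_{5} = 0  ⇒ sig = (2;())
  • {2,6}:  v_{2} + v_{6} = 0  ⇒ sig = (2;())
  • {3,8}:  v_{3} + v_{8} = 0  ⇒ sig = (2;())
  • {0,6}:  v_{0} + v_{6} = v_{1}  ⇒ sig = (2;(1))
  • {1,2}:  v_{1} + v_{2} = v_{0}  ⇒ sig = (2;(1))
  • {1,3}:  v_{1} + v_{3} = v_{4}  ⇒ sig = (2;(1))
  • {1,4}:  v_{1} + v_{4} = v_{9}  ⇒ sig = (2;(1))
  • {1,5}:  v_{1} + v_{5} = v_{6}  ⇒ sig = (2;(1))
  • {4,8}:  v_{4} + v_{8} = v_{1}  ⇒ sig = (2;(1))
  • {2,4}:  v_{2} + v_{4} = v_{0} + v_{3}  ⇒ sig = (2;(1,1))
  • {2,9}:  v_{2} + v_{9} = v_{0} + v_{4}  ⇒ sig = (2;(1,1))
  • {4,5}:  v_{4} + v_{5} = v_{3} + v_{6}  ⇒ sig = (2;(1,1))
  • {5,7}:  v_{5} + v_{7} = v_{2} + v_{3}  ⇒ sig = (2;(1,1))
  • {5,9}:  v_{5} + v_{9} = v_{4} + v_{6}  ⇒ sig = (2;(1,1))
  • {6,7}:  v_{6} + v_{7} = v_{0} + v_{3}  ⇒ sig = (2;(1,1))
  • {7,8}:  v_{7} + v_{8} = v_{0} + v_{2}  ⇒ sig = (2;(1,1))
  • {7,9}:  v_{7} + v_{9} = 2·v_{0} + v_{3} + v_{4}  ⇒ sig = (2;(1,1,2))
  • {1,7}:  v_{1} + v_{7} = 2·v_{0} + v_{3}  ⇒ sig = (2;(1,2))
  • {3,9}:  v_{3} + v_{9} = 2·v_{4}  ⇒ sig = (2;(2))
  • {8,9}:  v_{8} + v_{9} = 2·v_{1}  ⇒ sig = (2;(2))
  • {4,7}:  v_{4} + v_{7} = 2·v_{0} + 2·v_{3}  ⇒ sig = (2;(2,2))
  • {0,2,3}:  v_{0} + v_{2} + v_{3} = v_{7}  ⇒ sig = (3;(1))

so the primitive-relation signature multiset is
    (2;())
    (2;())
    (2;())
    (2;(1))
    (2;(1))
    (2;(1))
    (2;(1))
    (2;(1))
    (2;(1))
    (2;(1,1))
    (2;(1,1))
    (2;(1,1))
    (2;(1,1))
    (2;(1,1))
    (2;(1,1))
    (2;(1,1))
    (2;(1,1,2))
    (2;(1,2))
    (2;(2))
    (2;(2))
    (2;(2,2))
    (3;(1))


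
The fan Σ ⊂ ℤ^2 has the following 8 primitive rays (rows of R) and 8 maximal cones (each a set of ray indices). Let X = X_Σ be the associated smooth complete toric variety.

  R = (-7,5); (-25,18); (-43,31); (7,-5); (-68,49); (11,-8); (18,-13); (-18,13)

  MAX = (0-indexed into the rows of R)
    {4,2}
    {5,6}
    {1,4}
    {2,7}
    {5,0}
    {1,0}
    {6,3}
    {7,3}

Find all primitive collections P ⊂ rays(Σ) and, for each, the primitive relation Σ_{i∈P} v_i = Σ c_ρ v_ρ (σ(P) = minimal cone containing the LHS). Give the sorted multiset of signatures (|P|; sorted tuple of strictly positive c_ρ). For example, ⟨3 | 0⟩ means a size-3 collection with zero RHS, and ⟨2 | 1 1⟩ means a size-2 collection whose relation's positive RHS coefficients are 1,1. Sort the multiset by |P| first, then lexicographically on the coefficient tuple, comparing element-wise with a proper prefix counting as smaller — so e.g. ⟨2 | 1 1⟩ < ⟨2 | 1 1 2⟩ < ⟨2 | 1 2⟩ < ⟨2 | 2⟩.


20 collections generate NE(X_Σ); each relation:

  • {0,3}:  v_{0} + v_{3} = 0  so sig = ⟨2 | 0⟩
  • {6,7}:  v_{6} + v_{7} = 0  so sig = ⟨2 | 0⟩
  • {0,6}:  v_{0} + v_{6} = v_{5}  so sig = ⟨2 | 1⟩
  • {0,7}:  v_{0} + v_{7} = v_{1}  so sig = ⟨2 | 1⟩
  • {1,2}:  v_{1} + v_{2} = v_{4}  so sig = ⟨2 | 1⟩
  • {1,3}:  v_{1} + v_{3} = v_{7}  so sig = ⟨2 | 1⟩
  • {1,6}:  v_{1} + v_{6} = v_{0}  so sig = ⟨2 | 1⟩
  • {1,7}:  v_{1} + v_{7} = v_{2}  so sig = ⟨2 | 1⟩
  • {2,6}:  v_{2} + v_{6} = v_{1}  so sig = ⟨2 | 1⟩
  • {3,5}:  v_{3} + v_{5} = v_{6}  so sig = ⟨2 | 1⟩
  • {5,7}:  v_{5} + v_{7} = v_{0}  so sig = ⟨2 | 1⟩
  • {2,5}:  v_{2} + v_{5} = v_{0} + v_{1}  so sig = ⟨2 | 1 1⟩
  • {3,4}:  v_{3} + v_{4} = v_{2} + v_{7}  so sig = ⟨2 | 1 1⟩
  • {4,5}:  v_{4} + v_{5} = v_{0} + 2·v_{1}  so sig = ⟨2 | 1 2⟩
  • {0,2}:  v_{0} + v_{2} = 2·v_{1}  so sig = ⟨2 | 2⟩
  • {1,5}:  v_{1} + v_{5} = 2·v_{0}  so sig = ⟨2 | 2⟩
  • {2,3}:  v_{2} + v_{3} = 2·v_{7}  so sig = ⟨2 | 2⟩
  • {4,6}:  v_{4} + v_{6} = 2·v_{1}  so sig = ⟨2 | 2⟩
  • {4,7}:  v_{4} + v_{7} = 2·v_{2}  so sig = ⟨2 | 2⟩
  • {0,4}:  v_{0} + v_{4} = 3·v_{1}  so sig = ⟨2 | 3⟩

Hence PRS(X_Σ) =
    |P|=2: 20 collections, coeffs (), (), (1), (1), (1), (1), (1), (1), (1), (1), (1), (1,1), (1,1), (1,2), (2), (2), (2), (2), (2), (3)
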